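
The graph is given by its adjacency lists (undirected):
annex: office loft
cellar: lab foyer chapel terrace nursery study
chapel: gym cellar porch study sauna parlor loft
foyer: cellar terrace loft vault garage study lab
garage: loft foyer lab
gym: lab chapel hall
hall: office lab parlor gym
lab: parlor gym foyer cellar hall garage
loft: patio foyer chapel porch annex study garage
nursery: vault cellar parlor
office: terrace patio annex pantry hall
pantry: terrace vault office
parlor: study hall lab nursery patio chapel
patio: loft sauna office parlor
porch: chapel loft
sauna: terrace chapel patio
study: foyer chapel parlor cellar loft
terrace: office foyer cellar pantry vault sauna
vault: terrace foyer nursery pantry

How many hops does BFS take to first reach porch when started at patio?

Level 0: patio
Level 1: loft, office, parlor, sauna
Level 2: annex, chapel, foyer, garage, hall, lab, nursery, pantry, porch, study, terrace
Level 3: cellar, gym, vault
porch first appears at level 2.

2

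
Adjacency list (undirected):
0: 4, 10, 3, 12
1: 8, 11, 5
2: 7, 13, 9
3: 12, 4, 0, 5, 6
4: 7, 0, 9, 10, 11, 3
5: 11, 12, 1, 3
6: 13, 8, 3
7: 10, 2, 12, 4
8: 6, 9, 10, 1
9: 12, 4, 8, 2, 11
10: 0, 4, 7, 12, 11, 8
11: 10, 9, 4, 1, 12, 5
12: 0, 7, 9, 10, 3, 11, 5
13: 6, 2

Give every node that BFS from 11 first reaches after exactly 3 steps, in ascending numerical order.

Level 0: 11
Level 1: 1, 4, 5, 9, 10, 12
Level 2: 0, 2, 3, 7, 8
Level 3: 6, 13

6, 13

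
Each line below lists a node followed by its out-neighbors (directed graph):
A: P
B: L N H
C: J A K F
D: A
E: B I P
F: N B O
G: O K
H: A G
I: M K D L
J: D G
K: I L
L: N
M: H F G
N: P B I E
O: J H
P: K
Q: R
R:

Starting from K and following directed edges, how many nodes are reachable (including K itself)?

15

BFS from K visits: K, I, L, M, D, N, H, F, G, A, P, B, E, O, J
Reachable nodes: 15 of 18 total.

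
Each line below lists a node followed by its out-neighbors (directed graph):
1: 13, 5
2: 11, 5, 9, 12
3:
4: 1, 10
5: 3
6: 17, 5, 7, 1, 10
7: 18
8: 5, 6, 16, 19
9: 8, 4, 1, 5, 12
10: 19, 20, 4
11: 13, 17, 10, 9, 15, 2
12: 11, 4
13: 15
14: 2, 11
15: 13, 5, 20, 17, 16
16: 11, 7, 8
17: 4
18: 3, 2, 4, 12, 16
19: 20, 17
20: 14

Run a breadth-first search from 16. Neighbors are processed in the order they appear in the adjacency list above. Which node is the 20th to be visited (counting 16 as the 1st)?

Visit 16; enqueue 11, 7, 8 → queue [11, 7, 8]
Visit 11; enqueue 13, 17, 10, 9, 15, 2 → queue [7, 8, 13, 17, 10, 9, 15, 2]
Visit 7; enqueue 18 → queue [8, 13, 17, 10, 9, 15, 2, 18]
Visit 8; enqueue 5, 6, 19 → queue [13, 17, 10, 9, 15, 2, 18, 5, 6, 19]
Visit 13 → queue [17, 10, 9, 15, 2, 18, 5, 6, 19]
Visit 17; enqueue 4 → queue [10, 9, 15, 2, 18, 5, 6, 19, 4]
Visit 10; enqueue 20 → queue [9, 15, 2, 18, 5, 6, 19, 4, 20]
Visit 9; enqueue 1, 12 → queue [15, 2, 18, 5, 6, 19, 4, 20, 1, 12]
Visit 15 → queue [2, 18, 5, 6, 19, 4, 20, 1, 12]
Visit 2 → queue [18, 5, 6, 19, 4, 20, 1, 12]
Visit 18; enqueue 3 → queue [5, 6, 19, 4, 20, 1, 12, 3]
Visit 5 → queue [6, 19, 4, 20, 1, 12, 3]
Visit 6 → queue [19, 4, 20, 1, 12, 3]
Visit 19 → queue [4, 20, 1, 12, 3]
Visit 4 → queue [20, 1, 12, 3]
Visit 20; enqueue 14 → queue [1, 12, 3, 14]
Visit 1 → queue [12, 3, 14]
Visit 12 → queue [3, 14]
Visit 3 → queue [14]
Visit 14 → queue []

Visit order: 16, 11, 7, 8, 13, 17, 10, 9, 15, 2, 18, 5, 6, 19, 4, 20, 1, 12, 3, 14

14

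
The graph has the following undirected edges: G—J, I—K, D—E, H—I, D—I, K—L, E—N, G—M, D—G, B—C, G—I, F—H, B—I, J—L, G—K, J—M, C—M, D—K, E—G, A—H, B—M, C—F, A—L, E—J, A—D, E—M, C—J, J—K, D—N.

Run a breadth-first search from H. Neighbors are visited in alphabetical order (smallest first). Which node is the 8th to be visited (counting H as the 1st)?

B

Visit H; enqueue A, F, I → queue [A, F, I]
Visit A; enqueue D, L → queue [F, I, D, L]
Visit F; enqueue C → queue [I, D, L, C]
Visit I; enqueue B, G, K → queue [D, L, C, B, G, K]
Visit D; enqueue E, N → queue [L, C, B, G, K, E, N]
Visit L; enqueue J → queue [C, B, G, K, E, N, J]
Visit C; enqueue M → queue [B, G, K, E, N, J, M]
Visit B → queue [G, K, E, N, J, M]
Visit G → queue [K, E, N, J, M]
Visit K → queue [E, N, J, M]
Visit E → queue [N, J, M]
Visit N → queue [J, M]
Visit J → queue [M]
Visit M → queue []

Visit order: H, A, F, I, D, L, C, B, G, K, E, N, J, M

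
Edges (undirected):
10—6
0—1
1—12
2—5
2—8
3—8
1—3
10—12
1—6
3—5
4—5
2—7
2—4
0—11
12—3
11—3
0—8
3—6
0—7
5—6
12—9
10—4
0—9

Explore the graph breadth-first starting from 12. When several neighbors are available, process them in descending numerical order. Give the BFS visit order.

12, 10, 9, 3, 1, 6, 4, 0, 11, 8, 5, 2, 7

Visit 12; enqueue 10, 9, 3, 1 → queue [10, 9, 3, 1]
Visit 10; enqueue 6, 4 → queue [9, 3, 1, 6, 4]
Visit 9; enqueue 0 → queue [3, 1, 6, 4, 0]
Visit 3; enqueue 11, 8, 5 → queue [1, 6, 4, 0, 11, 8, 5]
Visit 1 → queue [6, 4, 0, 11, 8, 5]
Visit 6 → queue [4, 0, 11, 8, 5]
Visit 4; enqueue 2 → queue [0, 11, 8, 5, 2]
Visit 0; enqueue 7 → queue [11, 8, 5, 2, 7]
Visit 11 → queue [8, 5, 2, 7]
Visit 8 → queue [5, 2, 7]
Visit 5 → queue [2, 7]
Visit 2 → queue [7]
Visit 7 → queue []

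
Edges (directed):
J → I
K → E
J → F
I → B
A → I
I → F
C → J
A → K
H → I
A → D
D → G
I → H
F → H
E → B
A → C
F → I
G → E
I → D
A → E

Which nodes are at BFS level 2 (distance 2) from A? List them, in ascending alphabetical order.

B, F, G, H, J

Level 0: A
Level 1: C, D, E, I, K
Level 2: B, F, G, H, J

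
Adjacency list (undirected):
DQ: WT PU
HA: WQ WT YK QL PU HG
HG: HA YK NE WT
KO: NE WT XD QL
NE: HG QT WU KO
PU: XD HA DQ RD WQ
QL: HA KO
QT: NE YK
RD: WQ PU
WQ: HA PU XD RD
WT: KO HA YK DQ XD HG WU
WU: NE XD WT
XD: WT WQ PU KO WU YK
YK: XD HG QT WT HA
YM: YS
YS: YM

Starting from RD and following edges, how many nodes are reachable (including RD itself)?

14

BFS from RD visits: RD, WQ, PU, XD, HA, DQ, YK, WU, WT, KO, QL, HG, QT, NE
Reachable nodes: 14 of 16 total.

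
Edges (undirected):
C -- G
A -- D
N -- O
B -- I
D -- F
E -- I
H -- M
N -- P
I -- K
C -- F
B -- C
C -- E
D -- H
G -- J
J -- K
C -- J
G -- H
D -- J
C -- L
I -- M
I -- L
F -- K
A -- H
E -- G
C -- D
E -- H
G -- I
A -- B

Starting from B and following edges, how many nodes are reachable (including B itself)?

13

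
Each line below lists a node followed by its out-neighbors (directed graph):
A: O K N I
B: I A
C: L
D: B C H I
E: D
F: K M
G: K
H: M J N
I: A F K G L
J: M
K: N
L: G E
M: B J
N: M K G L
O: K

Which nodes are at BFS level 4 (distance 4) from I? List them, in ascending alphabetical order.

Level 0: I
Level 1: A, F, G, K, L
Level 2: E, M, N, O
Level 3: B, D, J
Level 4: C, H

C, H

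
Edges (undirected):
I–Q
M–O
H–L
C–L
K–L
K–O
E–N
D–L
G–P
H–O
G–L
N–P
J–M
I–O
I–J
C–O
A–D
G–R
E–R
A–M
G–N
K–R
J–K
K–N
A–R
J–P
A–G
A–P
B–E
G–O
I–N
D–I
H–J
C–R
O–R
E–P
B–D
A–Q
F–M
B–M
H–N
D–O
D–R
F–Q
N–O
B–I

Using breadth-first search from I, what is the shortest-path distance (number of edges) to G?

Level 0: I
Level 1: B, D, J, N, O, Q
Level 2: A, C, E, F, G, H, K, L, M, P, R
G first appears at level 2.

2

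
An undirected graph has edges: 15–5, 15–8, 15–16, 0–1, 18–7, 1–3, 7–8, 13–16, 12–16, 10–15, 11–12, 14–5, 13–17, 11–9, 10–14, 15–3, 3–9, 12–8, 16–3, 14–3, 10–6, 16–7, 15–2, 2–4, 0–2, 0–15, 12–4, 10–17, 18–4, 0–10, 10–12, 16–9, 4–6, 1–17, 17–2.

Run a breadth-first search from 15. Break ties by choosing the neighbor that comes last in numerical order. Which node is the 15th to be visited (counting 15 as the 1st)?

Visit 15; enqueue 16, 10, 8, 5, 3, 2, 0 → queue [16, 10, 8, 5, 3, 2, 0]
Visit 16; enqueue 13, 12, 9, 7 → queue [10, 8, 5, 3, 2, 0, 13, 12, 9, 7]
Visit 10; enqueue 17, 14, 6 → queue [8, 5, 3, 2, 0, 13, 12, 9, 7, 17, 14, 6]
Visit 8 → queue [5, 3, 2, 0, 13, 12, 9, 7, 17, 14, 6]
Visit 5 → queue [3, 2, 0, 13, 12, 9, 7, 17, 14, 6]
Visit 3; enqueue 1 → queue [2, 0, 13, 12, 9, 7, 17, 14, 6, 1]
Visit 2; enqueue 4 → queue [0, 13, 12, 9, 7, 17, 14, 6, 1, 4]
Visit 0 → queue [13, 12, 9, 7, 17, 14, 6, 1, 4]
Visit 13 → queue [12, 9, 7, 17, 14, 6, 1, 4]
Visit 12; enqueue 11 → queue [9, 7, 17, 14, 6, 1, 4, 11]
Visit 9 → queue [7, 17, 14, 6, 1, 4, 11]
Visit 7; enqueue 18 → queue [17, 14, 6, 1, 4, 11, 18]
Visit 17 → queue [14, 6, 1, 4, 11, 18]
Visit 14 → queue [6, 1, 4, 11, 18]
Visit 6 → queue [1, 4, 11, 18]
Visit 1 → queue [4, 11, 18]
Visit 4 → queue [11, 18]
Visit 11 → queue [18]
Visit 18 → queue []

Visit order: 15, 16, 10, 8, 5, 3, 2, 0, 13, 12, 9, 7, 17, 14, 6, 1, 4, 11, 18

6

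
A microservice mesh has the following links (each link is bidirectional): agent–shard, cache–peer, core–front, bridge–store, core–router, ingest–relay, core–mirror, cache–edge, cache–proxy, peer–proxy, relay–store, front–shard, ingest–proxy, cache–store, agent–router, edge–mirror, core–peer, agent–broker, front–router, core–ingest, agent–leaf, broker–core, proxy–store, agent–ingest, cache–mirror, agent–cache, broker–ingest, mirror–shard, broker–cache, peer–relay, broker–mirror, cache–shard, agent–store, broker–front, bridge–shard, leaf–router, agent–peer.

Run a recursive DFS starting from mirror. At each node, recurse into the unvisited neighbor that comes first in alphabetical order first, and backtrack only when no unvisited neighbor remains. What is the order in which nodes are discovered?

Visit mirror
mirror → broker
broker → agent
agent → cache
cache → edge
cache → peer
peer → core
core → front
front → router
router → leaf
front → shard
shard → bridge
bridge → store
store → proxy
proxy → ingest
ingest → relay

mirror → broker → agent → cache → edge → peer → core → front → router → leaf → shard → bridge → store → proxy → ingest → relay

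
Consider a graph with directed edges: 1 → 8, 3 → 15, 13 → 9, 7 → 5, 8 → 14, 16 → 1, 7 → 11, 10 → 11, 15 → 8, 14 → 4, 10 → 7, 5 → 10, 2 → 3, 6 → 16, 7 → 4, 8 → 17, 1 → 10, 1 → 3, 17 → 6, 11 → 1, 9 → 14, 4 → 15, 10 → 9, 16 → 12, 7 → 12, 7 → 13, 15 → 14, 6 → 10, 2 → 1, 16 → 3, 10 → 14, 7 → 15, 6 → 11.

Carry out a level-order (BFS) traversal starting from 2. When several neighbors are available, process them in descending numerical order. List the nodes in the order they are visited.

2, 3, 1, 15, 10, 8, 14, 11, 9, 7, 17, 4, 13, 12, 5, 6, 16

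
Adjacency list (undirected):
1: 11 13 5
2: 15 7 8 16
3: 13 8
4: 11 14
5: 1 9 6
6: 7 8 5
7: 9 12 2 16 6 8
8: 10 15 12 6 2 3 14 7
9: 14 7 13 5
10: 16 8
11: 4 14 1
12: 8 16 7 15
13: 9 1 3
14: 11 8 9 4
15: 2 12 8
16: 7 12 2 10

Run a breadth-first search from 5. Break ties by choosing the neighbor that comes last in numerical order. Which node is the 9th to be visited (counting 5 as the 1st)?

11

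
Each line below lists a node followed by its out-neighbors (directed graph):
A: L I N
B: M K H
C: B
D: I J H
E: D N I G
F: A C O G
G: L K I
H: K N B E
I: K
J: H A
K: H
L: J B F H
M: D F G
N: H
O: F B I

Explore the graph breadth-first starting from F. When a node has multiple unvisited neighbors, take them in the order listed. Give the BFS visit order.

Visit F; enqueue A, C, O, G → queue [A, C, O, G]
Visit A; enqueue L, I, N → queue [C, O, G, L, I, N]
Visit C; enqueue B → queue [O, G, L, I, N, B]
Visit O → queue [G, L, I, N, B]
Visit G; enqueue K → queue [L, I, N, B, K]
Visit L; enqueue J, H → queue [I, N, B, K, J, H]
Visit I → queue [N, B, K, J, H]
Visit N → queue [B, K, J, H]
Visit B; enqueue M → queue [K, J, H, M]
Visit K → queue [J, H, M]
Visit J → queue [H, M]
Visit H; enqueue E → queue [M, E]
Visit M; enqueue D → queue [E, D]
Visit E → queue [D]
Visit D → queue []

F A C O G L I N B K J H M E D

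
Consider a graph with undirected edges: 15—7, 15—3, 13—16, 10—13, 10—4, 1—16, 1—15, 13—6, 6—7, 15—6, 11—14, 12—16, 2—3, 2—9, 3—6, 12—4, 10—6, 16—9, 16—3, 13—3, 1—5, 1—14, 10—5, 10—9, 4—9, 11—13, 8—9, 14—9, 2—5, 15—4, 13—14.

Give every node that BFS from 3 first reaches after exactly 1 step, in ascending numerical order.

2, 6, 13, 15, 16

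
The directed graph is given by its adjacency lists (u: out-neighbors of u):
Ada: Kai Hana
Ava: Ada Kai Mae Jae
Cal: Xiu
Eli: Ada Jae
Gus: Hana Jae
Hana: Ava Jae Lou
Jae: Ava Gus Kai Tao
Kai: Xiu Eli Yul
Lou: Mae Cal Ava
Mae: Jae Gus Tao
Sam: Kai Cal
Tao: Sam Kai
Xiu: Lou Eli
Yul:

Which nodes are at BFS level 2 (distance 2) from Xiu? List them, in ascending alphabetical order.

Ada, Ava, Cal, Jae, Mae

Level 0: Xiu
Level 1: Eli, Lou
Level 2: Ada, Ava, Cal, Jae, Mae
Level 3: Gus, Hana, Kai, Tao
Level 4: Sam, Yul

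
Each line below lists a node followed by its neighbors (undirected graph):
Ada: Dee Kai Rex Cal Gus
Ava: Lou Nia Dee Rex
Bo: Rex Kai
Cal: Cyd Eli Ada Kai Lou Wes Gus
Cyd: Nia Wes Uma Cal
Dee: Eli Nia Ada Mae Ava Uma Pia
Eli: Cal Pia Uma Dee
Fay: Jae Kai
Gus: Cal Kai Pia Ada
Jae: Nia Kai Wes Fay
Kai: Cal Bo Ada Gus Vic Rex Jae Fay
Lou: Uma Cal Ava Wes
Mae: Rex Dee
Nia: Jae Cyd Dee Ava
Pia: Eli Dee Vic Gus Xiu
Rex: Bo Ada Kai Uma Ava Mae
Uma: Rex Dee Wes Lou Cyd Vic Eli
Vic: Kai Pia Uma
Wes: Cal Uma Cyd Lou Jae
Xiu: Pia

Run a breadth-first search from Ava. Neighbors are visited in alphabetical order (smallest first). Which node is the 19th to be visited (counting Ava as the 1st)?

Visit Ava; enqueue Dee, Lou, Nia, Rex → queue [Dee, Lou, Nia, Rex]
Visit Dee; enqueue Ada, Eli, Mae, Pia, Uma → queue [Lou, Nia, Rex, Ada, Eli, Mae, Pia, Uma]
Visit Lou; enqueue Cal, Wes → queue [Nia, Rex, Ada, Eli, Mae, Pia, Uma, Cal, Wes]
Visit Nia; enqueue Cyd, Jae → queue [Rex, Ada, Eli, Mae, Pia, Uma, Cal, Wes, Cyd, Jae]
Visit Rex; enqueue Bo, Kai → queue [Ada, Eli, Mae, Pia, Uma, Cal, Wes, Cyd, Jae, Bo, Kai]
Visit Ada; enqueue Gus → queue [Eli, Mae, Pia, Uma, Cal, Wes, Cyd, Jae, Bo, Kai, Gus]
Visit Eli → queue [Mae, Pia, Uma, Cal, Wes, Cyd, Jae, Bo, Kai, Gus]
Visit Mae → queue [Pia, Uma, Cal, Wes, Cyd, Jae, Bo, Kai, Gus]
Visit Pia; enqueue Vic, Xiu → queue [Uma, Cal, Wes, Cyd, Jae, Bo, Kai, Gus, Vic, Xiu]
Visit Uma → queue [Cal, Wes, Cyd, Jae, Bo, Kai, Gus, Vic, Xiu]
Visit Cal → queue [Wes, Cyd, Jae, Bo, Kai, Gus, Vic, Xiu]
Visit Wes → queue [Cyd, Jae, Bo, Kai, Gus, Vic, Xiu]
Visit Cyd → queue [Jae, Bo, Kai, Gus, Vic, Xiu]
Visit Jae; enqueue Fay → queue [Bo, Kai, Gus, Vic, Xiu, Fay]
Visit Bo → queue [Kai, Gus, Vic, Xiu, Fay]
Visit Kai → queue [Gus, Vic, Xiu, Fay]
Visit Gus → queue [Vic, Xiu, Fay]
Visit Vic → queue [Xiu, Fay]
Visit Xiu → queue [Fay]
Visit Fay → queue []

Visit order: Ava, Dee, Lou, Nia, Rex, Ada, Eli, Mae, Pia, Uma, Cal, Wes, Cyd, Jae, Bo, Kai, Gus, Vic, Xiu, Fay

Xiu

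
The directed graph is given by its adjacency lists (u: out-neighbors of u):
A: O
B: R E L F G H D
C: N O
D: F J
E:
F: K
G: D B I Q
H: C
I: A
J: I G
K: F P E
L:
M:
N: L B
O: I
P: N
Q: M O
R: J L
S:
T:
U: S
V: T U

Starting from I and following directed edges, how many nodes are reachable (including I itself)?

BFS from I visits: I, A, O
Reachable nodes: 3 of 22 total.

3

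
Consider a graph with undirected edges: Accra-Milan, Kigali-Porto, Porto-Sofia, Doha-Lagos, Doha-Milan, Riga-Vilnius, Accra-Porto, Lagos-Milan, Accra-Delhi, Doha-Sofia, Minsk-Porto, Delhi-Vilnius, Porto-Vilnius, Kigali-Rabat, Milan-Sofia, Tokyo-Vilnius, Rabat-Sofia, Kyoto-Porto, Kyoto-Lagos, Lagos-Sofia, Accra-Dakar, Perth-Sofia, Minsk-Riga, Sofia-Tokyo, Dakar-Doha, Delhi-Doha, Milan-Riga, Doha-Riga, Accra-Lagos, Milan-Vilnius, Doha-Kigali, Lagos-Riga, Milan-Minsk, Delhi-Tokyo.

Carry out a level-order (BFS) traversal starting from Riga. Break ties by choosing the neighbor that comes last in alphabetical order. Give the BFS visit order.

Riga → Vilnius → Minsk → Milan → Lagos → Doha → Tokyo → Porto → Delhi → Sofia → Accra → Kyoto → Kigali → Dakar → Rabat → Perth

Visit Riga; enqueue Vilnius, Minsk, Milan, Lagos, Doha → queue [Vilnius, Minsk, Milan, Lagos, Doha]
Visit Vilnius; enqueue Tokyo, Porto, Delhi → queue [Minsk, Milan, Lagos, Doha, Tokyo, Porto, Delhi]
Visit Minsk → queue [Milan, Lagos, Doha, Tokyo, Porto, Delhi]
Visit Milan; enqueue Sofia, Accra → queue [Lagos, Doha, Tokyo, Porto, Delhi, Sofia, Accra]
Visit Lagos; enqueue Kyoto → queue [Doha, Tokyo, Porto, Delhi, Sofia, Accra, Kyoto]
Visit Doha; enqueue Kigali, Dakar → queue [Tokyo, Porto, Delhi, Sofia, Accra, Kyoto, Kigali, Dakar]
Visit Tokyo → queue [Porto, Delhi, Sofia, Accra, Kyoto, Kigali, Dakar]
Visit Porto → queue [Delhi, Sofia, Accra, Kyoto, Kigali, Dakar]
Visit Delhi → queue [Sofia, Accra, Kyoto, Kigali, Dakar]
Visit Sofia; enqueue Rabat, Perth → queue [Accra, Kyoto, Kigali, Dakar, Rabat, Perth]
Visit Accra → queue [Kyoto, Kigali, Dakar, Rabat, Perth]
Visit Kyoto → queue [Kigali, Dakar, Rabat, Perth]
Visit Kigali → queue [Dakar, Rabat, Perth]
Visit Dakar → queue [Rabat, Perth]
Visit Rabat → queue [Perth]
Visit Perth → queue []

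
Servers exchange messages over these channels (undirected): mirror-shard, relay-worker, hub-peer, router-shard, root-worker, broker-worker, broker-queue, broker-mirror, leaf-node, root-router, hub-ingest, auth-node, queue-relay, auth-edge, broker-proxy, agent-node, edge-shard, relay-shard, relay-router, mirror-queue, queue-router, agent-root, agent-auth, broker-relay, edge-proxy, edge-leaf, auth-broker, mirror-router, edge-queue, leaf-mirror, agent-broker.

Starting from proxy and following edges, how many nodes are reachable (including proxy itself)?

14

BFS from proxy visits: proxy, edge, broker, shard, queue, leaf, auth, worker, relay, mirror, agent, router, node, root
Reachable nodes: 14 of 17 total.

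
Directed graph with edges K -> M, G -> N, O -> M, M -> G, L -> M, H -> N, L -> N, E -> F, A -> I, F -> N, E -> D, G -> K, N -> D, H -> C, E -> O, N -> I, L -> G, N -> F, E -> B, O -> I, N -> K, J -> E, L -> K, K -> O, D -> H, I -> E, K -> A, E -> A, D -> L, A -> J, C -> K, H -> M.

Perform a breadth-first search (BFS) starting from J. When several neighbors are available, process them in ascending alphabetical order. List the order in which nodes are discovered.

J, E, A, B, D, F, O, I, H, L, N, M, C, G, K

Visit J; enqueue E → queue [E]
Visit E; enqueue A, B, D, F, O → queue [A, B, D, F, O]
Visit A; enqueue I → queue [B, D, F, O, I]
Visit B → queue [D, F, O, I]
Visit D; enqueue H, L → queue [F, O, I, H, L]
Visit F; enqueue N → queue [O, I, H, L, N]
Visit O; enqueue M → queue [I, H, L, N, M]
Visit I → queue [H, L, N, M]
Visit H; enqueue C → queue [L, N, M, C]
Visit L; enqueue G, K → queue [N, M, C, G, K]
Visit N → queue [M, C, G, K]
Visit M → queue [C, G, K]
Visit C → queue [G, K]
Visit G → queue [K]
Visit K → queue []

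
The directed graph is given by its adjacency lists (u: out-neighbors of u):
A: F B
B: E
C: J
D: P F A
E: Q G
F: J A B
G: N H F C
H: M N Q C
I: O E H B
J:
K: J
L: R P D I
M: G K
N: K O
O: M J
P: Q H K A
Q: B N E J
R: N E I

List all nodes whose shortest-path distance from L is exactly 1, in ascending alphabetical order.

D, I, P, R

Level 0: L
Level 1: D, I, P, R
Level 2: A, B, E, F, H, K, N, O, Q
Level 3: C, G, J, M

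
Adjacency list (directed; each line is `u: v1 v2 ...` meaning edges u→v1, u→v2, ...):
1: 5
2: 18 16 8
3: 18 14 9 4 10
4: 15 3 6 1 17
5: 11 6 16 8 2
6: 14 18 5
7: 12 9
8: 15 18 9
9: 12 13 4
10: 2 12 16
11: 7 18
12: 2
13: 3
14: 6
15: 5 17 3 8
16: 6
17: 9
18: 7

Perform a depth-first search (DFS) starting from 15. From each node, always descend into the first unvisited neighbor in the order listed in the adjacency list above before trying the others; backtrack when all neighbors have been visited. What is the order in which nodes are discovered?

Visit 15
15 → 5
5 → 11
11 → 7
7 → 12
12 → 2
2 → 18
2 → 16
16 → 6
6 → 14
2 → 8
8 → 9
9 → 13
13 → 3
3 → 4
4 → 1
4 → 17
3 → 10

15 5 11 7 12 2 18 16 6 14 8 9 13 3 4 1 17 10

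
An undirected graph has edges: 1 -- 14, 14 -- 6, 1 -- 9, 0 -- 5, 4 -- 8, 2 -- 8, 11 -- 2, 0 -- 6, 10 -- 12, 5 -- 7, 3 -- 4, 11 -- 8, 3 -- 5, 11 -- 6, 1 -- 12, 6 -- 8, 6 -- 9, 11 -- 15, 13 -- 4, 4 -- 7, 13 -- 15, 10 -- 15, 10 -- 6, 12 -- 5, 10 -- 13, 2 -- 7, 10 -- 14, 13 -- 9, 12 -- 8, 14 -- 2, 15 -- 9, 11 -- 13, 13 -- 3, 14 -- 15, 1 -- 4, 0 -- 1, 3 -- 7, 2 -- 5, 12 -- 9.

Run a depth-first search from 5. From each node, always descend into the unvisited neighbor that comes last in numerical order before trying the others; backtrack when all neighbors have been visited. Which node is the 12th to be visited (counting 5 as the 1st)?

8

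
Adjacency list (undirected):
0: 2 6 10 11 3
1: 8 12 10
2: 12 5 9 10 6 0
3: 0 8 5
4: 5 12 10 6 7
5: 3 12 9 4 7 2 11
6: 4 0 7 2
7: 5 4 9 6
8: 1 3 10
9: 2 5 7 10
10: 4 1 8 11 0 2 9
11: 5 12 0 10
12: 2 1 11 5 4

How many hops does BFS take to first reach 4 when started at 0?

Level 0: 0
Level 1: 2, 3, 6, 10, 11
Level 2: 1, 4, 5, 7, 8, 9, 12
4 first appears at level 2.

2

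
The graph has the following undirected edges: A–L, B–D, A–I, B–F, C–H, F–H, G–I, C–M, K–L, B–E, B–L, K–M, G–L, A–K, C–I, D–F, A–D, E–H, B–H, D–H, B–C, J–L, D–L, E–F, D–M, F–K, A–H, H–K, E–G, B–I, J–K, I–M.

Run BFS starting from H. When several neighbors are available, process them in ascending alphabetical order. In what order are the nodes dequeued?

H, A, B, C, D, E, F, K, I, L, M, G, J

Visit H; enqueue A, B, C, D, E, F, K → queue [A, B, C, D, E, F, K]
Visit A; enqueue I, L → queue [B, C, D, E, F, K, I, L]
Visit B → queue [C, D, E, F, K, I, L]
Visit C; enqueue M → queue [D, E, F, K, I, L, M]
Visit D → queue [E, F, K, I, L, M]
Visit E; enqueue G → queue [F, K, I, L, M, G]
Visit F → queue [K, I, L, M, G]
Visit K; enqueue J → queue [I, L, M, G, J]
Visit I → queue [L, M, G, J]
Visit L → queue [M, G, J]
Visit M → queue [G, J]
Visit G → queue [J]
Visit J → queue []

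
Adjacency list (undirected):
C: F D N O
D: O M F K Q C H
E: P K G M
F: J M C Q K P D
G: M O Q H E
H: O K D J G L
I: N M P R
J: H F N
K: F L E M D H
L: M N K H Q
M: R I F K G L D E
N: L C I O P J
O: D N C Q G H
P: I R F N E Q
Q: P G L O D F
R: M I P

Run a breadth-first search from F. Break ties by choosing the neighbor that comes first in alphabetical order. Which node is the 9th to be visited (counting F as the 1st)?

N

Visit F; enqueue C, D, J, K, M, P, Q → queue [C, D, J, K, M, P, Q]
Visit C; enqueue N, O → queue [D, J, K, M, P, Q, N, O]
Visit D; enqueue H → queue [J, K, M, P, Q, N, O, H]
Visit J → queue [K, M, P, Q, N, O, H]
Visit K; enqueue E, L → queue [M, P, Q, N, O, H, E, L]
Visit M; enqueue G, I, R → queue [P, Q, N, O, H, E, L, G, I, R]
Visit P → queue [Q, N, O, H, E, L, G, I, R]
Visit Q → queue [N, O, H, E, L, G, I, R]
Visit N → queue [O, H, E, L, G, I, R]
Visit O → queue [H, E, L, G, I, R]
Visit H → queue [E, L, G, I, R]
Visit E → queue [L, G, I, R]
Visit L → queue [G, I, R]
Visit G → queue [I, R]
Visit I → queue [R]
Visit R → queue []

Visit order: F, C, D, J, K, M, P, Q, N, O, H, E, L, G, I, R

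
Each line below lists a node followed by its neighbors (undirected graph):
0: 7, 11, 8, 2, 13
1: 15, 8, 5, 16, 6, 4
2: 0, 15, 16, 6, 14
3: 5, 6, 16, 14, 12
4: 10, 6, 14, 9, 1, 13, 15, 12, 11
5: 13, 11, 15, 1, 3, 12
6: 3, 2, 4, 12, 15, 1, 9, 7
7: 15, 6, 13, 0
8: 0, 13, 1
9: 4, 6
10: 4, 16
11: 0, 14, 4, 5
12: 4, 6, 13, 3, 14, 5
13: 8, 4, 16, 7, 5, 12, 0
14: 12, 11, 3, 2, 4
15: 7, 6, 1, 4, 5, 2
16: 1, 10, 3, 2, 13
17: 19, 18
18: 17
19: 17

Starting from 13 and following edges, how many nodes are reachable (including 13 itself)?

17

BFS from 13 visits: 13, 8, 4, 16, 7, 5, 12, 0, 1, 10, 6, 14, 9, 15, 11, 3, 2
Reachable nodes: 17 of 20 total.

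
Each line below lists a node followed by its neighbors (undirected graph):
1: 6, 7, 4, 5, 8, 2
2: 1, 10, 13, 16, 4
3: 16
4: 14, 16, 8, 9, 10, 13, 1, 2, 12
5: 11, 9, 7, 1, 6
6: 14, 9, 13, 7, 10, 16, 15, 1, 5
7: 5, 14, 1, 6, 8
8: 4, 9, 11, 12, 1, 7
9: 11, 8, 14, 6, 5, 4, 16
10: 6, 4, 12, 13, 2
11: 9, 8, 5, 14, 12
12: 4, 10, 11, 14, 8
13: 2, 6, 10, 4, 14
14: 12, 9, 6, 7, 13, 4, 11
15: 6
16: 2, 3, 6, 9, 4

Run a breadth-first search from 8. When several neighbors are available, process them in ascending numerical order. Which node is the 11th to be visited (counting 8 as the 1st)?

10

Visit 8; enqueue 1, 4, 7, 9, 11, 12 → queue [1, 4, 7, 9, 11, 12]
Visit 1; enqueue 2, 5, 6 → queue [4, 7, 9, 11, 12, 2, 5, 6]
Visit 4; enqueue 10, 13, 14, 16 → queue [7, 9, 11, 12, 2, 5, 6, 10, 13, 14, 16]
Visit 7 → queue [9, 11, 12, 2, 5, 6, 10, 13, 14, 16]
Visit 9 → queue [11, 12, 2, 5, 6, 10, 13, 14, 16]
Visit 11 → queue [12, 2, 5, 6, 10, 13, 14, 16]
Visit 12 → queue [2, 5, 6, 10, 13, 14, 16]
Visit 2 → queue [5, 6, 10, 13, 14, 16]
Visit 5 → queue [6, 10, 13, 14, 16]
Visit 6; enqueue 15 → queue [10, 13, 14, 16, 15]
Visit 10 → queue [13, 14, 16, 15]
Visit 13 → queue [14, 16, 15]
Visit 14 → queue [16, 15]
Visit 16; enqueue 3 → queue [15, 3]
Visit 15 → queue [3]
Visit 3 → queue []

Visit order: 8, 1, 4, 7, 9, 11, 12, 2, 5, 6, 10, 13, 14, 16, 15, 3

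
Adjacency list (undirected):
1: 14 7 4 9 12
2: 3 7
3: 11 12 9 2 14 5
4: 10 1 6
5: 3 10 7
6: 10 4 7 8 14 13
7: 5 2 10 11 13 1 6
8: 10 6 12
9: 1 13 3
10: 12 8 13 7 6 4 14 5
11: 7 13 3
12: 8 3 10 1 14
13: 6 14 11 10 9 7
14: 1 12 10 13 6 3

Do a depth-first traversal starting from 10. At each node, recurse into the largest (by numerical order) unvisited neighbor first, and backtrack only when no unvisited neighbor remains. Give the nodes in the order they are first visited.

Visit 10
10 → 14
14 → 13
13 → 11
11 → 7
7 → 6
6 → 8
8 → 12
12 → 3
3 → 9
9 → 1
1 → 4
3 → 5
3 → 2

10, 14, 13, 11, 7, 6, 8, 12, 3, 9, 1, 4, 5, 2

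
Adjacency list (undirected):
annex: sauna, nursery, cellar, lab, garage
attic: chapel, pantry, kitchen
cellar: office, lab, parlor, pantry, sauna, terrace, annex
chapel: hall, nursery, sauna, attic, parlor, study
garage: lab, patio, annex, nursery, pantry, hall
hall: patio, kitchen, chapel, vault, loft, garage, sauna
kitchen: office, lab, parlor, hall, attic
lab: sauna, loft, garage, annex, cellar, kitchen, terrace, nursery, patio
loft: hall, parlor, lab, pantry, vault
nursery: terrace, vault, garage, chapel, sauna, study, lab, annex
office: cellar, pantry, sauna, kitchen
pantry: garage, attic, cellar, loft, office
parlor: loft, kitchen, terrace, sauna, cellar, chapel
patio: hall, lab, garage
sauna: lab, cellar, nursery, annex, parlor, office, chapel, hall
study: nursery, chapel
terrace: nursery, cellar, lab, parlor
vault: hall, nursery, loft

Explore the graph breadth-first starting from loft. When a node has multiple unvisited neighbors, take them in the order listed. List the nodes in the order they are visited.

loft → hall → parlor → lab → pantry → vault → patio → kitchen → chapel → garage → sauna → terrace → cellar → annex → nursery → attic → office → study

Visit loft; enqueue hall, parlor, lab, pantry, vault → queue [hall, parlor, lab, pantry, vault]
Visit hall; enqueue patio, kitchen, chapel, garage, sauna → queue [parlor, lab, pantry, vault, patio, kitchen, chapel, garage, sauna]
Visit parlor; enqueue terrace, cellar → queue [lab, pantry, vault, patio, kitchen, chapel, garage, sauna, terrace, cellar]
Visit lab; enqueue annex, nursery → queue [pantry, vault, patio, kitchen, chapel, garage, sauna, terrace, cellar, annex, nursery]
Visit pantry; enqueue attic, office → queue [vault, patio, kitchen, chapel, garage, sauna, terrace, cellar, annex, nursery, attic, office]
Visit vault → queue [patio, kitchen, chapel, garage, sauna, terrace, cellar, annex, nursery, attic, office]
Visit patio → queue [kitchen, chapel, garage, sauna, terrace, cellar, annex, nursery, attic, office]
Visit kitchen → queue [chapel, garage, sauna, terrace, cellar, annex, nursery, attic, office]
Visit chapel; enqueue study → queue [garage, sauna, terrace, cellar, annex, nursery, attic, office, study]
Visit garage → queue [sauna, terrace, cellar, annex, nursery, attic, office, study]
Visit sauna → queue [terrace, cellar, annex, nursery, attic, office, study]
Visit terrace → queue [cellar, annex, nursery, attic, office, study]
Visit cellar → queue [annex, nursery, attic, office, study]
Visit annex → queue [nursery, attic, office, study]
Visit nursery → queue [attic, office, study]
Visit attic → queue [office, study]
Visit office → queue [study]
Visit study → queue []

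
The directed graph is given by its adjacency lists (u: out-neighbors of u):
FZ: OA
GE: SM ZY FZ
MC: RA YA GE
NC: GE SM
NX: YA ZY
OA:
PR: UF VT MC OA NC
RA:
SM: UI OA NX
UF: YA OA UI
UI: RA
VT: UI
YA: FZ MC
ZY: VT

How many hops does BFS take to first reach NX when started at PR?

3

Level 0: PR
Level 1: MC, NC, OA, UF, VT
Level 2: GE, RA, SM, UI, YA
Level 3: FZ, NX, ZY
NX first appears at level 3.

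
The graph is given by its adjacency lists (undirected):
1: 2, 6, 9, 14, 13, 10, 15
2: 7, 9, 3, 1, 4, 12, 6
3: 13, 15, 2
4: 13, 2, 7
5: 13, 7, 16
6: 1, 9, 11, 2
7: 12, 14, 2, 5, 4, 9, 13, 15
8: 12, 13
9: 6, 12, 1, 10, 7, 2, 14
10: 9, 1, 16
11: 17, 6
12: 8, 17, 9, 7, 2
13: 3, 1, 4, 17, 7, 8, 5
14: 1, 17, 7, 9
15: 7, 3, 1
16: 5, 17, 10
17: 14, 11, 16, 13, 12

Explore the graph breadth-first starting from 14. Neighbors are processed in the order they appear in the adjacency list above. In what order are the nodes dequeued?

Visit 14; enqueue 1, 17, 7, 9 → queue [1, 17, 7, 9]
Visit 1; enqueue 2, 6, 13, 10, 15 → queue [17, 7, 9, 2, 6, 13, 10, 15]
Visit 17; enqueue 11, 16, 12 → queue [7, 9, 2, 6, 13, 10, 15, 11, 16, 12]
Visit 7; enqueue 5, 4 → queue [9, 2, 6, 13, 10, 15, 11, 16, 12, 5, 4]
Visit 9 → queue [2, 6, 13, 10, 15, 11, 16, 12, 5, 4]
Visit 2; enqueue 3 → queue [6, 13, 10, 15, 11, 16, 12, 5, 4, 3]
Visit 6 → queue [13, 10, 15, 11, 16, 12, 5, 4, 3]
Visit 13; enqueue 8 → queue [10, 15, 11, 16, 12, 5, 4, 3, 8]
Visit 10 → queue [15, 11, 16, 12, 5, 4, 3, 8]
Visit 15 → queue [11, 16, 12, 5, 4, 3, 8]
Visit 11 → queue [16, 12, 5, 4, 3, 8]
Visit 16 → queue [12, 5, 4, 3, 8]
Visit 12 → queue [5, 4, 3, 8]
Visit 5 → queue [4, 3, 8]
Visit 4 → queue [3, 8]
Visit 3 → queue [8]
Visit 8 → queue []

14 → 1 → 17 → 7 → 9 → 2 → 6 → 13 → 10 → 15 → 11 → 16 → 12 → 5 → 4 → 3 → 8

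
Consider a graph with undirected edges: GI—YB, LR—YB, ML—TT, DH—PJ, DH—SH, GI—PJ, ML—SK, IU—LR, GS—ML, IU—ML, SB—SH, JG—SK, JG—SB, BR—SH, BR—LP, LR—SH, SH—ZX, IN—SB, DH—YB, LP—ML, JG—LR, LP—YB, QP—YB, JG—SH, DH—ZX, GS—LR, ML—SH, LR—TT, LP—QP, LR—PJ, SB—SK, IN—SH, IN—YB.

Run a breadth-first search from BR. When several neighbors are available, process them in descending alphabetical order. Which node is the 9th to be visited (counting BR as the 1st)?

Visit BR; enqueue SH, LP → queue [SH, LP]
Visit SH; enqueue ZX, SB, ML, LR, JG, IN, DH → queue [LP, ZX, SB, ML, LR, JG, IN, DH]
Visit LP; enqueue YB, QP → queue [ZX, SB, ML, LR, JG, IN, DH, YB, QP]
Visit ZX → queue [SB, ML, LR, JG, IN, DH, YB, QP]
Visit SB; enqueue SK → queue [ML, LR, JG, IN, DH, YB, QP, SK]
Visit ML; enqueue TT, IU, GS → queue [LR, JG, IN, DH, YB, QP, SK, TT, IU, GS]
Visit LR; enqueue PJ → queue [JG, IN, DH, YB, QP, SK, TT, IU, GS, PJ]
Visit JG → queue [IN, DH, YB, QP, SK, TT, IU, GS, PJ]
Visit IN → queue [DH, YB, QP, SK, TT, IU, GS, PJ]
Visit DH → queue [YB, QP, SK, TT, IU, GS, PJ]
Visit YB; enqueue GI → queue [QP, SK, TT, IU, GS, PJ, GI]
Visit QP → queue [SK, TT, IU, GS, PJ, GI]
Visit SK → queue [TT, IU, GS, PJ, GI]
Visit TT → queue [IU, GS, PJ, GI]
Visit IU → queue [GS, PJ, GI]
Visit GS → queue [PJ, GI]
Visit PJ → queue [GI]
Visit GI → queue []

Visit order: BR, SH, LP, ZX, SB, ML, LR, JG, IN, DH, YB, QP, SK, TT, IU, GS, PJ, GI

IN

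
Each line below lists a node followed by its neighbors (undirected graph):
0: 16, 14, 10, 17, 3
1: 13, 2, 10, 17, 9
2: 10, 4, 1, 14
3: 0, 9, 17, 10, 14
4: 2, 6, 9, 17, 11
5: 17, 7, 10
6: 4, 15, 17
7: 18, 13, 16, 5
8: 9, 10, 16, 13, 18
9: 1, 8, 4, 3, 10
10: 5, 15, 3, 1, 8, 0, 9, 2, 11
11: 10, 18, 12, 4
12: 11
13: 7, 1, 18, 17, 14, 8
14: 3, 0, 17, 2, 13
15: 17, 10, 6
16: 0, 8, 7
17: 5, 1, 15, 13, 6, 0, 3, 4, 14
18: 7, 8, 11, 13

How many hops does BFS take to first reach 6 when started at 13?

Level 0: 13
Level 1: 1, 7, 8, 14, 17, 18
Level 2: 0, 2, 3, 4, 5, 6, 9, 10, 11, 15, 16
Level 3: 12
6 first appears at level 2.

2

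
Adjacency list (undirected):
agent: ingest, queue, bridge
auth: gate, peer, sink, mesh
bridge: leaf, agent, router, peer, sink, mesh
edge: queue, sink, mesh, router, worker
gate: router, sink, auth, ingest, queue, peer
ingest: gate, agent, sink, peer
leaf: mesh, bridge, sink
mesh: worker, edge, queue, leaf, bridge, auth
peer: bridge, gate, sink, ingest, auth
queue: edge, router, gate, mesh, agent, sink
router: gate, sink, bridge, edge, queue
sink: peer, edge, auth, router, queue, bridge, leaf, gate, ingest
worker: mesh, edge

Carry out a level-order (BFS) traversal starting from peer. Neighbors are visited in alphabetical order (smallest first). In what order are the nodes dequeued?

peer → auth → bridge → gate → ingest → sink → mesh → agent → leaf → router → queue → edge → worker

Visit peer; enqueue auth, bridge, gate, ingest, sink → queue [auth, bridge, gate, ingest, sink]
Visit auth; enqueue mesh → queue [bridge, gate, ingest, sink, mesh]
Visit bridge; enqueue agent, leaf, router → queue [gate, ingest, sink, mesh, agent, leaf, router]
Visit gate; enqueue queue → queue [ingest, sink, mesh, agent, leaf, router, queue]
Visit ingest → queue [sink, mesh, agent, leaf, router, queue]
Visit sink; enqueue edge → queue [mesh, agent, leaf, router, queue, edge]
Visit mesh; enqueue worker → queue [agent, leaf, router, queue, edge, worker]
Visit agent → queue [leaf, router, queue, edge, worker]
Visit leaf → queue [router, queue, edge, worker]
Visit router → queue [queue, edge, worker]
Visit queue → queue [edge, worker]
Visit edge → queue [worker]
Visit worker → queue []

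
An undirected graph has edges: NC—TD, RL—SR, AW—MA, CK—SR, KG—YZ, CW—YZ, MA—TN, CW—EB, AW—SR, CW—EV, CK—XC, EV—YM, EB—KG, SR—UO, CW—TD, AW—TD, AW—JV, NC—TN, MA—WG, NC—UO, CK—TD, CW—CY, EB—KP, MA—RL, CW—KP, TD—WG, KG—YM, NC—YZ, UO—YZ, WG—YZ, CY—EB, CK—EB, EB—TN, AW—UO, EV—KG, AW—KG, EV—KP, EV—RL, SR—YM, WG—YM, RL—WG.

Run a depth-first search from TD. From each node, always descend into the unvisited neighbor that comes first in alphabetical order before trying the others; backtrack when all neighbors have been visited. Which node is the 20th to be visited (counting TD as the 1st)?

XC

Visit TD
TD → AW
AW → JV
AW → KG
KG → EB
EB → CK
CK → SR
SR → RL
RL → EV
EV → CW
CW → CY
CW → KP
CW → YZ
YZ → NC
NC → TN
TN → MA
MA → WG
WG → YM
NC → UO
CK → XC

Visit order: TD, AW, JV, KG, EB, CK, SR, RL, EV, CW, CY, KP, YZ, NC, TN, MA, WG, YM, UO, XC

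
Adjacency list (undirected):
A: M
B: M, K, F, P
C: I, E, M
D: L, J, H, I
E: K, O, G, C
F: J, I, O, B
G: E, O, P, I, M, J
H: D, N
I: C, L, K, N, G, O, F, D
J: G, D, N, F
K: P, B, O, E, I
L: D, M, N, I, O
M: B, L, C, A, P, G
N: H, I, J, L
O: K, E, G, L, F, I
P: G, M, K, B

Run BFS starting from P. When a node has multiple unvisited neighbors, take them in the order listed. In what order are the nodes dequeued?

Visit P; enqueue G, M, K, B → queue [G, M, K, B]
Visit G; enqueue E, O, I, J → queue [M, K, B, E, O, I, J]
Visit M; enqueue L, C, A → queue [K, B, E, O, I, J, L, C, A]
Visit K → queue [B, E, O, I, J, L, C, A]
Visit B; enqueue F → queue [E, O, I, J, L, C, A, F]
Visit E → queue [O, I, J, L, C, A, F]
Visit O → queue [I, J, L, C, A, F]
Visit I; enqueue N, D → queue [J, L, C, A, F, N, D]
Visit J → queue [L, C, A, F, N, D]
Visit L → queue [C, A, F, N, D]
Visit C → queue [A, F, N, D]
Visit A → queue [F, N, D]
Visit F → queue [N, D]
Visit N; enqueue H → queue [D, H]
Visit D → queue [H]
Visit H → queue []

P G M K B E O I J L C A F N D H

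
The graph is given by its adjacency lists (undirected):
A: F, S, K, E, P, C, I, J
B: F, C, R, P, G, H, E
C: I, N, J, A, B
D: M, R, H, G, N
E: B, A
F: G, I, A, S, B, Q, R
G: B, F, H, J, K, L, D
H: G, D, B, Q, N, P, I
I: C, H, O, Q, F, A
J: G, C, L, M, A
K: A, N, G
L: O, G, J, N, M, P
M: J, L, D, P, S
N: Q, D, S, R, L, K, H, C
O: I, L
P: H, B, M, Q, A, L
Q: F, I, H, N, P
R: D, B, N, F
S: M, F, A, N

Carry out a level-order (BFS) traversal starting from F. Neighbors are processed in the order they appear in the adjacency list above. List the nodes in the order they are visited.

F, G, I, A, S, B, Q, R, H, J, K, L, D, C, O, E, P, M, N

Visit F; enqueue G, I, A, S, B, Q, R → queue [G, I, A, S, B, Q, R]
Visit G; enqueue H, J, K, L, D → queue [I, A, S, B, Q, R, H, J, K, L, D]
Visit I; enqueue C, O → queue [A, S, B, Q, R, H, J, K, L, D, C, O]
Visit A; enqueue E, P → queue [S, B, Q, R, H, J, K, L, D, C, O, E, P]
Visit S; enqueue M, N → queue [B, Q, R, H, J, K, L, D, C, O, E, P, M, N]
Visit B → queue [Q, R, H, J, K, L, D, C, O, E, P, M, N]
Visit Q → queue [R, H, J, K, L, D, C, O, E, P, M, N]
Visit R → queue [H, J, K, L, D, C, O, E, P, M, N]
Visit H → queue [J, K, L, D, C, O, E, P, M, N]
Visit J → queue [K, L, D, C, O, E, P, M, N]
Visit K → queue [L, D, C, O, E, P, M, N]
Visit L → queue [D, C, O, E, P, M, N]
Visit D → queue [C, O, E, P, M, N]
Visit C → queue [O, E, P, M, N]
Visit O → queue [E, P, M, N]
Visit E → queue [P, M, N]
Visit P → queue [M, N]
Visit M → queue [N]
Visit N → queue []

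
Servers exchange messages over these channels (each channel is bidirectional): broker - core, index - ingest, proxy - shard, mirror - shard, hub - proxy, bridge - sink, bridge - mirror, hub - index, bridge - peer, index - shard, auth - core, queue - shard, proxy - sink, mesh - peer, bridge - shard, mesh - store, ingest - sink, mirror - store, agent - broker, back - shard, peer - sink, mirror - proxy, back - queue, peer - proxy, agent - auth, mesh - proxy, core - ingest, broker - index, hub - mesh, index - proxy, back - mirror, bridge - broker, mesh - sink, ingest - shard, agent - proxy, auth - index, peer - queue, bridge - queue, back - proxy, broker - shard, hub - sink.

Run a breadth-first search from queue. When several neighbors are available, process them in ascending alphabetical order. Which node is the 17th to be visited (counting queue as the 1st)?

Visit queue; enqueue back, bridge, peer, shard → queue [back, bridge, peer, shard]
Visit back; enqueue mirror, proxy → queue [bridge, peer, shard, mirror, proxy]
Visit bridge; enqueue broker, sink → queue [peer, shard, mirror, proxy, broker, sink]
Visit peer; enqueue mesh → queue [shard, mirror, proxy, broker, sink, mesh]
Visit shard; enqueue index, ingest → queue [mirror, proxy, broker, sink, mesh, index, ingest]
Visit mirror; enqueue store → queue [proxy, broker, sink, mesh, index, ingest, store]
Visit proxy; enqueue agent, hub → queue [broker, sink, mesh, index, ingest, store, agent, hub]
Visit broker; enqueue core → queue [sink, mesh, index, ingest, store, agent, hub, core]
Visit sink → queue [mesh, index, ingest, store, agent, hub, core]
Visit mesh → queue [index, ingest, store, agent, hub, core]
Visit index; enqueue auth → queue [ingest, store, agent, hub, core, auth]
Visit ingest → queue [store, agent, hub, core, auth]
Visit store → queue [agent, hub, core, auth]
Visit agent → queue [hub, core, auth]
Visit hub → queue [core, auth]
Visit core → queue [auth]
Visit auth → queue []

Visit order: queue, back, bridge, peer, shard, mirror, proxy, broker, sink, mesh, index, ingest, store, agent, hub, core, auth

auth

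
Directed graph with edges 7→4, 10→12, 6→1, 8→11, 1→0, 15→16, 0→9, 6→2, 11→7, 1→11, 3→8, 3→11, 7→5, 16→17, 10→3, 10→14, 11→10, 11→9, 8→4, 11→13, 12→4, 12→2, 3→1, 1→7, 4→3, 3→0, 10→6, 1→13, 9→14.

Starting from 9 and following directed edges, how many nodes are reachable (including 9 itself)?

2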